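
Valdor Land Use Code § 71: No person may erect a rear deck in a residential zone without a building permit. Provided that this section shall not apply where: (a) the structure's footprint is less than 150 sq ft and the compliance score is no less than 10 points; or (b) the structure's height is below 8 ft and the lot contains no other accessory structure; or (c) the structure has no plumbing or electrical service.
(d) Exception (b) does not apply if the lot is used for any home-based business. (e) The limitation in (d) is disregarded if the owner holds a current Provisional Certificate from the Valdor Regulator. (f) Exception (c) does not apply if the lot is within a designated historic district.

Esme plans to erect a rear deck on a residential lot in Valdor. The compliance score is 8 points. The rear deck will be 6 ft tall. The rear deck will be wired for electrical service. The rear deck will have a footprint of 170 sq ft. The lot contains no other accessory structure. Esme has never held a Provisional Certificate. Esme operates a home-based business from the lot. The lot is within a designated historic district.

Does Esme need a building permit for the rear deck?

Yes — Esme must obtain a building permit.

Exception (a) fails — the structure's footprint is 170 sq ft, not less than 150 sq ft.
Exception (b) is satisfied on its face — the structure's height is 6 ft, below the 8 ft limit; the lot has no other accessory structure. However, paragraphs (d)–(e) must be considered: (d) operates against (b): a home-based business operates on the lot. (e) does not operate here (the Provisional Certificate is not current), so (d) stands. So (b) is unavailable.
Exception (c) fails — electrical service is planned.
No exception displaces § 71.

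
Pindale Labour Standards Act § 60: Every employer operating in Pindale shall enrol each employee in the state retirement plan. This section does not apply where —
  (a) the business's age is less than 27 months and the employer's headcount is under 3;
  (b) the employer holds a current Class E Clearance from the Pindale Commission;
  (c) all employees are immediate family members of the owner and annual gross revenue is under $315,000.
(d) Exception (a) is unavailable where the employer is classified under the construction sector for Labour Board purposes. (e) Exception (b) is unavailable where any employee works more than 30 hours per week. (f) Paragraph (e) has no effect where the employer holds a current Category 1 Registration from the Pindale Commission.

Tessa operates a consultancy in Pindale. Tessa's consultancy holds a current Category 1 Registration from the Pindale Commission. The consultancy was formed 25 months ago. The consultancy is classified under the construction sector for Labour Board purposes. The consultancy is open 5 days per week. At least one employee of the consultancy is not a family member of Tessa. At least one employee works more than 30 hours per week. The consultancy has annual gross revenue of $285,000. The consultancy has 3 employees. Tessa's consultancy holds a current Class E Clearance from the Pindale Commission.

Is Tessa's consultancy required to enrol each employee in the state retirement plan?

Exception (a) requires that the employer's headcount is under 3; but the employer's headcount is 3, not under 3, so (a) is unavailable.
Exception (b) is satisfied on its face — a current Class E Clearance is held. Applying paragraphs (e)–(f): (e) would limit (b) — at least one employee exceeds 30 hours/week — but (f) sets (e) aside: (f) operates against (e): a current Category 1 Registration is held. Exception (b) stands.
Exception (c) requires that all employees are immediate family members of the owner; but at least one employee is not a family member, so (c) is unavailable.

No — exception (b) applies; Tessa's consultancy is not required to enrol each employee in the state retirement plan.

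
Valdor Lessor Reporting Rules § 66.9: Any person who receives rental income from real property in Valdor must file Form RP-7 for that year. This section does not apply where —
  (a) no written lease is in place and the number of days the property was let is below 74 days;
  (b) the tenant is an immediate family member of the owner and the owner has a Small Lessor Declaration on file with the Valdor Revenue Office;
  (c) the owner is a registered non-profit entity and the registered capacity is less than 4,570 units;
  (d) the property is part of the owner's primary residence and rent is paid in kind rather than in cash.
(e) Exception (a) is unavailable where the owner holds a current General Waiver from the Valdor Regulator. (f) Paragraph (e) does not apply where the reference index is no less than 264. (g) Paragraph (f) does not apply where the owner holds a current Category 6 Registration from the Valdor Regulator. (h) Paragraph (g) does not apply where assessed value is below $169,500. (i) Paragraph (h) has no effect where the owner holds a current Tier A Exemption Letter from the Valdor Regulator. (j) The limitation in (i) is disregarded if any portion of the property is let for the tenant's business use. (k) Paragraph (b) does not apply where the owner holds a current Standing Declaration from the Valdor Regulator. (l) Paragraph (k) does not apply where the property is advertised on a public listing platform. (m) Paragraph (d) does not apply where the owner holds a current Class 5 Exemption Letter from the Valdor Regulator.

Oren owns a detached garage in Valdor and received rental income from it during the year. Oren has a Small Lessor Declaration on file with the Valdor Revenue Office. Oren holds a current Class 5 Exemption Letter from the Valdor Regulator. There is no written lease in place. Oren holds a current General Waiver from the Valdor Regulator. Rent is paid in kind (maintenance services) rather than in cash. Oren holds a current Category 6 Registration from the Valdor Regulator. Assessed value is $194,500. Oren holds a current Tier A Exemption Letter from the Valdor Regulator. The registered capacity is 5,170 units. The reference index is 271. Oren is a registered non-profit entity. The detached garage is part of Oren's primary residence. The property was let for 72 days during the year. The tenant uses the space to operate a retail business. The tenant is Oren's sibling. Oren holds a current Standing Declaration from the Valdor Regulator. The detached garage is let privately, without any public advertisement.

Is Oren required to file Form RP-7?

All of (a)'s requirements are met (there is no written lease; the number of days the property was let is 72 days, below the 74 days limit). Turning to paragraphs (e)–(j): (e) operates against (a): a current General Waiver is held. (f) is triggered (the reference index is 271, meeting the 264 threshold), but is set aside by (g): (g) operates — a current Category 6 Registration is held. (h) is not engaged (assessed value is $194,500, not below $169,500), so (g) stands. (a) is therefore removed.
Exception (b): the tenant is an immediate family member; a Small Lessor Declaration is on file — every condition holds. Turning to paragraphs (k)–(l): (k) is engaged — a current Standing Declaration is held. (l), which would lift (k), does not operate here — the property is let privately without advertisement. (b) is therefore removed.
Exception (c) requires that the registered capacity is less than 4,570 units; but the registered capacity is 5,170 units, not less than 4,570 units, so (c) is unavailable.
Exception (d) is satisfied on its face — the detached garage is part of the primary residence; rent is paid in kind. But: (m) operates against (d): a current Class 5 Exemption Letter is held. (d) is therefore removed.
No exception applies. The general rule governs.

Yes — Oren must file Form RP-7.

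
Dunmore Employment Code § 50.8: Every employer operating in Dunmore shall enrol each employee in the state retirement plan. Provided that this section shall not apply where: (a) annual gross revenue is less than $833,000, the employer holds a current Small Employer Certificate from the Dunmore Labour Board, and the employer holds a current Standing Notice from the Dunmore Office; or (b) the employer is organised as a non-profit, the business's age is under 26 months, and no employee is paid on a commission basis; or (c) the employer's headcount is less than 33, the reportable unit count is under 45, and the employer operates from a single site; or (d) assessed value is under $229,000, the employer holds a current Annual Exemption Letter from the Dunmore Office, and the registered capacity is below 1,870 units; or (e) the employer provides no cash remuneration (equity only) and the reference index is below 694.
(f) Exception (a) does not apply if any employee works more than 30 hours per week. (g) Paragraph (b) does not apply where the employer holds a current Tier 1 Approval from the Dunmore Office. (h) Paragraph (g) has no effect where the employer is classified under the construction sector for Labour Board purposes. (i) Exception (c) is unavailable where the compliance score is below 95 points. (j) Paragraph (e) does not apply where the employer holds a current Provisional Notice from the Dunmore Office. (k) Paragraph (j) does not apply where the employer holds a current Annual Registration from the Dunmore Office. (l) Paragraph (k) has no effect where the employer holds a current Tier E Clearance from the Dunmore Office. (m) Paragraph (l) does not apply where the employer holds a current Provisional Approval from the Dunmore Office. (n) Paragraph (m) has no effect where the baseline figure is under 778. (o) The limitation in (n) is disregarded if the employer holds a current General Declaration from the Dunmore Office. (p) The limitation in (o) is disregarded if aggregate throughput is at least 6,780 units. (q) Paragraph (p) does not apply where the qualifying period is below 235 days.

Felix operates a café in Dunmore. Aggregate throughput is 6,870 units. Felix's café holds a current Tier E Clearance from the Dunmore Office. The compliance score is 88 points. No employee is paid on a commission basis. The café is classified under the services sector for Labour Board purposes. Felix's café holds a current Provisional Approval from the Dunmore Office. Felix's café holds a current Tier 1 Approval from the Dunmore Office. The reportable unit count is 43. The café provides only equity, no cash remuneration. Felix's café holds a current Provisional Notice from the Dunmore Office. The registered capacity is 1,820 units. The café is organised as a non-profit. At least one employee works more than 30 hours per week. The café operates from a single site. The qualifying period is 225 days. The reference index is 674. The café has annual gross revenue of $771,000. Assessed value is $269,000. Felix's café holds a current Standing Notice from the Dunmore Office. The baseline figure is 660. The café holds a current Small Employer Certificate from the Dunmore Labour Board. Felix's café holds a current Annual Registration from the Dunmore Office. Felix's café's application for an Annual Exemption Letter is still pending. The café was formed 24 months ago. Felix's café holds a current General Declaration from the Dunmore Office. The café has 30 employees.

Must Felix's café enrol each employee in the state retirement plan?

Exception (a)'s conditions are all satisfied: annual gross revenue is $771,000, less than the $833,000 limit; a current Small Employer Certificate is held; a current Standing Notice is held. But applying paragraph (f): (f) is triggered — at least one employee exceeds 30 hours/week. (a) is therefore removed.
Exception (b)'s conditions are all satisfied: the employer is a non-profit; the business's age is 24 months, under the 26 months limit; no employee is paid on commission. However, paragraphs (g)–(h) must be considered: (g) applies — a current Tier 1 Approval is held. (h), which would lift (g), is not triggered — the café is classified under the services sector. (b) is therefore removed.
Exception (c) is satisfied on its face — the employer's headcount is 30, less than the 33 limit; the reportable unit count is 43, under the 45 limit; the employer operates from a single site. However, paragraph (i) must be considered: (i) operates against (c): the compliance score is 88 points, below the 95 points limit. Exception (c) does not apply.
Exception (d) does not apply: assessed value is $269,000, not under $229,000.
Exception (e): remuneration is equity-only; the reference index is 674, below the 694 limit — every condition holds. As to paragraphs (j)–(q): (j) operates (a current Provisional Notice is held), but is overridden by (k): (k) operates against (j): a current Annual Registration is held. (l) would limit (k) — a current Tier E Clearance is held — but (m) sets (l) aside: (m) operates against (l): a current Provisional Approval is held. (n) operates (the baseline figure is 660, under the 778 limit), but is itself disapplied by (o): (o) operates against (n): a current General Declaration is held. (p) would limit (o) — aggregate throughput is 6,870 units, meeting the 6,780 units threshold — but (q) sets (p) aside: (q) operates — the qualifying period is 225 days, below the 235 days limit. So (e) applies.

No — exception (e) applies; Felix's café is not required to enrol each employee in the state retirement plan.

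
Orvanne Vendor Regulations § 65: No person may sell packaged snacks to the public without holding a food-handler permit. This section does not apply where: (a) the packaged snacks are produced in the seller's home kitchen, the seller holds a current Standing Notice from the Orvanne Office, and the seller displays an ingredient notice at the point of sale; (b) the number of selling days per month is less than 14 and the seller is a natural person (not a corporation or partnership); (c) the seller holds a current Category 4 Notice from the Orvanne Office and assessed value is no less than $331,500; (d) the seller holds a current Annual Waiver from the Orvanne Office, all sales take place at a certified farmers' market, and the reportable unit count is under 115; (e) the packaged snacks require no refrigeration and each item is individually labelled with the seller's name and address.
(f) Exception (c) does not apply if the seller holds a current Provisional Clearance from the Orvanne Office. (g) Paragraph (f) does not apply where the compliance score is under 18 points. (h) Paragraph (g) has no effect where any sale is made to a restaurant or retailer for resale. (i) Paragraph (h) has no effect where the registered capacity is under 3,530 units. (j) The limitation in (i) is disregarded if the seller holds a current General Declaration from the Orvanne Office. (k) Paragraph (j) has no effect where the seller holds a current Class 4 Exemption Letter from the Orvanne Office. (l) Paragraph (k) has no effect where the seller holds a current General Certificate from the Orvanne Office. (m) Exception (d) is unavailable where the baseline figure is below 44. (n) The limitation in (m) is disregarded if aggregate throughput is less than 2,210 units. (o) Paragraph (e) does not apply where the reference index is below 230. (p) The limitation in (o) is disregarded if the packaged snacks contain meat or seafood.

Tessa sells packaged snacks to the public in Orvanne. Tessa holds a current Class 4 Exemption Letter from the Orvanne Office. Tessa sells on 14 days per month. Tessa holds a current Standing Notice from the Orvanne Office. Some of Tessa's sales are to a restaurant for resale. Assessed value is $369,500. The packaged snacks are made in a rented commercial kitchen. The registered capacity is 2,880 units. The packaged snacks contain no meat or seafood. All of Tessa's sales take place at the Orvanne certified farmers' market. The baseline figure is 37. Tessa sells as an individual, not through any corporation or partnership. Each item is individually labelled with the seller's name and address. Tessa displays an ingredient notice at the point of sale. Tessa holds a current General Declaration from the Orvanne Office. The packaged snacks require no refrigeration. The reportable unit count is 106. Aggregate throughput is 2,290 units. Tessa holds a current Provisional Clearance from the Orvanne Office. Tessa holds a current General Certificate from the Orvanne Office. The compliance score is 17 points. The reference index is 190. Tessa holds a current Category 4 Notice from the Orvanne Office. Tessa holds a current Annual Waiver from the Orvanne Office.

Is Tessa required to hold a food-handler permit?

Exception (a) fails — the packaged snacks are made in a commercial kitchen, not a home kitchen.
Exception (b) does not apply: the number of selling days per month is 14, not less than 14.
All of (c)'s requirements are met (a current Category 4 Notice is held; assessed value is $369,500, meeting the $331,500 threshold). Turning to paragraphs (f)–(l): (f) operates against (c): a current Provisional Clearance is held. (g) is triggered (the compliance score is 17 points, under the 18 points limit), but is set aside by (h): (h) is triggered — some sales are to a restaurant for resale. (i) is triggered (the registered capacity is 2,880 units, under the 3,530 units limit), but yields to (j): (j) operates — a current General Declaration is held. (k) would limit (j) — a current Class 4 Exemption Letter is held — but (l) sets (k) aside: (l) applies — a current General Certificate is held. So (c) is unavailable.
Exception (d) is satisfied on its face — a current Annual Waiver is held; all sales are at a certified farmers' market; the reportable unit count is 106, under the 115 limit. However, paragraphs (m)–(n) must be considered: (m) applies — the baseline figure is 37, below the 44 limit. (n), which would lift (m), is not triggered — aggregate throughput is 2,290 units, not less than 2,210 units. (d) is therefore removed.
Exception (e) is satisfied on its face — the packaged snacks are shelf-stable; items are individually labelled. But: (o) operates — the reference index is 190, below the 230 limit. (p) is not engaged (the packaged snacks contain no meat or seafood), so (o) stands. So (e) is unavailable.
No exception is made out. Tessa falls within the general rule.

Yes — Tessa must hold a food-handler permit.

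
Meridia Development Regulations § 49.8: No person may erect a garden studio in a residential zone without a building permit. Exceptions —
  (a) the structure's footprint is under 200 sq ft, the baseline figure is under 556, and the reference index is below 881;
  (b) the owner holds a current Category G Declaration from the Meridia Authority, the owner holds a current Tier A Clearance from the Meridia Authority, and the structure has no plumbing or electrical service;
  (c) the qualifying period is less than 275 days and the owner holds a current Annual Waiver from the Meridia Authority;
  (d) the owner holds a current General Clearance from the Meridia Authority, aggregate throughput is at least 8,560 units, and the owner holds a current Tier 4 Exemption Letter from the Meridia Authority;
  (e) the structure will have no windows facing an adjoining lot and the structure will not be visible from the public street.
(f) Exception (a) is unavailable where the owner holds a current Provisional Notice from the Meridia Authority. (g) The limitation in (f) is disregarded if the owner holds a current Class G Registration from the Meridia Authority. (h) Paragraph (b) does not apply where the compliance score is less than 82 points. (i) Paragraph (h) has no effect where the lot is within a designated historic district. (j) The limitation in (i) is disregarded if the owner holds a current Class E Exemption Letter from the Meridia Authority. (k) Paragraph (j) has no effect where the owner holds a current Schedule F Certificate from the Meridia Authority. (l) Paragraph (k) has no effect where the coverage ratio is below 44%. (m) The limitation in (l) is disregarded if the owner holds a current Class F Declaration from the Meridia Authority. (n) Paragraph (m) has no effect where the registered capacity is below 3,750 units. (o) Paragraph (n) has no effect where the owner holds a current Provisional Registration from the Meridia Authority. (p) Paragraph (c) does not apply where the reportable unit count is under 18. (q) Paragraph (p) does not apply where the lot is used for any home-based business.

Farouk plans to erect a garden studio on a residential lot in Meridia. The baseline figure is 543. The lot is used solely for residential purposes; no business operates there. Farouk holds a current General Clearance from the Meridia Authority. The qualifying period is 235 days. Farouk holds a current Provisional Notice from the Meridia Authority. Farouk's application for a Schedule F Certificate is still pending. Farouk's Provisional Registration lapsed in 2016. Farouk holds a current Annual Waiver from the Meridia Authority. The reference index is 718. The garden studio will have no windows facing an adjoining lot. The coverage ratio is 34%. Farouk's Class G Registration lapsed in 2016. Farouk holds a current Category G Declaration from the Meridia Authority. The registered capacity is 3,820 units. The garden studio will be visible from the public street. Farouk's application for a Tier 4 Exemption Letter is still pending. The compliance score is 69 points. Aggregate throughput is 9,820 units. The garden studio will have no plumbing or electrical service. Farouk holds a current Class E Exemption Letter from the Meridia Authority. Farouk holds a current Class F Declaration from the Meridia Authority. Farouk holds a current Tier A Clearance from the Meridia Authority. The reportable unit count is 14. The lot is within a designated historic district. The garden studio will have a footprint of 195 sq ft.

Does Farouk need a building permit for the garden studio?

Exception (a)'s conditions are all satisfied: the structure's footprint is 195 sq ft, under the 200 sq ft limit; the baseline figure is 543, under the 556 limit; the reference index is 718, below the 881 limit. Turning to paragraphs (f)–(g): (f) operates against (a): a current Provisional Notice is held. (g) is not engaged (the Class G Registration is not current), so (f) stands. So (a) is unavailable.
Exception (b)'s conditions are all satisfied: a current Category G Declaration is held; a current Tier A Clearance is held; there is no plumbing or electrical service. But: (h) operates against (b): the compliance score is 69 points, less than the 82 points limit. (i) would limit (h) — the lot is in a historic district — but (j) sets (i) aside: (j) is engaged — a current Class E Exemption Letter is held. (k), which would lift (j), is not triggered — the Schedule F Certificate is not current. Exception (b) does not apply.
Exception (c): the qualifying period is 235 days, less than the 275 days limit; a current Annual Waiver is held — every condition holds. But: (p) is engaged — the reportable unit count is 14, under the 18 limit. (q) does not operate here (the lot is solely residential), so (p) stands. So (c) is unavailable.
Exception (d) fails — no current Tier 4 Exemption Letter is held.
Exception (e) fails — the structure will be visible from the street.
No exception displaces § 49.8.

Yes — Farouk must obtain a building permit.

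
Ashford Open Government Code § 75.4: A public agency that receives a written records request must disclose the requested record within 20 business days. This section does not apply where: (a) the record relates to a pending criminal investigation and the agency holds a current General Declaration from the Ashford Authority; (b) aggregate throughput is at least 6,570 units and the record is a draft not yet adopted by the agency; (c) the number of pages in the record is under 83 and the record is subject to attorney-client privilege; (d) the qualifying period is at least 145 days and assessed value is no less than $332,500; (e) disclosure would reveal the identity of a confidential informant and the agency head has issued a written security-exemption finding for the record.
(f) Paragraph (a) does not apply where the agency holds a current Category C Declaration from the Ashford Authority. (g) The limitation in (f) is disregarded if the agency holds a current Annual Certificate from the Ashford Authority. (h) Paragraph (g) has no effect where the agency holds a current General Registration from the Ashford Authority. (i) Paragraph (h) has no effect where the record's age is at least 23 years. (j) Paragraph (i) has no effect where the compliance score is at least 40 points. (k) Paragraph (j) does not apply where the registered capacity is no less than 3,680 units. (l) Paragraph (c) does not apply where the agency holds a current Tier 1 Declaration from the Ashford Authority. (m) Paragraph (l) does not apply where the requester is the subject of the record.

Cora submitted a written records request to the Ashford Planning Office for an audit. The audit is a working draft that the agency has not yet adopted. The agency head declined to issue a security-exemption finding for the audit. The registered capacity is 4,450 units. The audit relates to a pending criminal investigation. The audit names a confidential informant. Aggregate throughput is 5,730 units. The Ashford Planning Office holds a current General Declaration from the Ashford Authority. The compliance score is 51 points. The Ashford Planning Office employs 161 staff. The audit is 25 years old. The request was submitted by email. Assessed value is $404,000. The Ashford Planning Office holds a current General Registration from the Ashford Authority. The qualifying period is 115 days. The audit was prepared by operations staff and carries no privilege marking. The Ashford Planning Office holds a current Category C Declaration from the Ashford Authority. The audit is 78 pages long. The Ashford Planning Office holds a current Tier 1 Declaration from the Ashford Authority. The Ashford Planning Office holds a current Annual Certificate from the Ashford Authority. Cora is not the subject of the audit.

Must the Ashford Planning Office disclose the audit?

Exception (a) is satisfied on its face — the audit relates to a pending investigation; a current General Declaration is held. Under paragraphs (f)–(k): (f) would limit (a) — a current Category C Declaration is held — but (g) sets (f) aside: (g) applies — a current Annual Certificate is held. (h) would limit (g) — a current General Registration is held — but (i) sets (h) aside: (i) operates — the record's age is 25 years, meeting the 23 years threshold. (j) is engaged (the compliance score is 51 points, meeting the 40 points threshold), but is displaced by (k): (k) operates — the registered capacity is 4,450 units, meeting the 3,680 units threshold. Exception (a) stands.
Exception (b) requires that aggregate throughput is at least 6,570 units; but aggregate throughput is 5,730 units, short of 6,570 units, so (b) is unavailable.
Exception (c) fails — the audit carries no privilege marking.
Exception (d) requires that the qualifying period is at least 145 days; but the qualifying period is 115 days, short of 145 days, so (d) is unavailable.
Exception (e) requires that the agency head has issued a written security-exemption finding for the record; but the agency head declined to issue a security-exemption finding, so (e) is unavailable.

No — exception (a) applies; the Ashford Planning Office is not required to disclose the audit.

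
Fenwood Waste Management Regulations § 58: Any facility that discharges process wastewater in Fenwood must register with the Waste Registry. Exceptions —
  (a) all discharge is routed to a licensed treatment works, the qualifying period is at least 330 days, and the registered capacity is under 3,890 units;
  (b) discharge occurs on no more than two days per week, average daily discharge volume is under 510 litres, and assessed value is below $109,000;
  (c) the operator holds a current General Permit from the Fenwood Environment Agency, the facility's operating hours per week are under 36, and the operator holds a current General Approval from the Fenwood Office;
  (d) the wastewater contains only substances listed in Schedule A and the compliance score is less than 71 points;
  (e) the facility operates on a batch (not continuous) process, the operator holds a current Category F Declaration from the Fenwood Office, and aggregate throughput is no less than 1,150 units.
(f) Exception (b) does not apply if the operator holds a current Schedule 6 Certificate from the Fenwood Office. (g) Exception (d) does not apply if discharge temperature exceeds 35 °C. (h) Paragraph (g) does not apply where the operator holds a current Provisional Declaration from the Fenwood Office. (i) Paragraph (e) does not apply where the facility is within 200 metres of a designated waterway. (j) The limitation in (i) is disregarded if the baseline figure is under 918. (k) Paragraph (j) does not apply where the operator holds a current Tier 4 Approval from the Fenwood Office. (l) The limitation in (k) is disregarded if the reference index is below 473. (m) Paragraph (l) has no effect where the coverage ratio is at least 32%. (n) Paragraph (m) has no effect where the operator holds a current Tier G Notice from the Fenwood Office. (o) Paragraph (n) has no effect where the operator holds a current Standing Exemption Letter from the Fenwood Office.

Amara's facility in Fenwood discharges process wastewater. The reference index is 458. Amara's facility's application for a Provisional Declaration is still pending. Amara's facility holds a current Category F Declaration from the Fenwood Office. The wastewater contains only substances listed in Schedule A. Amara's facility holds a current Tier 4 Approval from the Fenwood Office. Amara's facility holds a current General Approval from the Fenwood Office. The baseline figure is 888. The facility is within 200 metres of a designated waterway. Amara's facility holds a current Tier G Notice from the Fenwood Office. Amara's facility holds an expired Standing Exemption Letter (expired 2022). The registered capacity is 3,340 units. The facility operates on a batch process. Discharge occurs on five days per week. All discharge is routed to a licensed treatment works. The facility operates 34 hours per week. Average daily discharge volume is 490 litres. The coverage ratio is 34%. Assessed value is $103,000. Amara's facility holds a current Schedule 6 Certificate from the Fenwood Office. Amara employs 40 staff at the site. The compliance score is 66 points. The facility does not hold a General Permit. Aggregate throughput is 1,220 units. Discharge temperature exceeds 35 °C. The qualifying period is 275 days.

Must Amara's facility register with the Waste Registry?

Exception (a) fails — the qualifying period is 275 days, short of 330 days.
Exception (b) does not apply: discharge occurs on five days per week.
Exception (c) fails — no General Permit is held.
Exception (d)'s conditions are all satisfied: the wastewater is Schedule-A-only; the compliance score is 66 points, less than the 71 points limit. But applying paragraphs (g)–(h): (g) operates against (d): discharge temperature exceeds 35 °C. (h), which would lift (g), is not triggered — there is no Provisional Declaration in force. So (d) is unavailable.
All of (e)'s requirements are met (the facility operates on a batch process; a current Category F Declaration is held; aggregate throughput is 1,220 units, meeting the 1,150 units threshold). Under paragraphs (i)–(o): (i) would limit (e) — the facility is within 200 m of a designated waterway — but (j) sets (i) aside: (j) is engaged — the baseline figure is 888, under the 918 limit. (k) is triggered (a current Tier 4 Approval is held), but yields to (l): (l) operates against (k): the reference index is 458, below the 473 limit. (m) would limit (l) — the coverage ratio is 34%, meeting the 32% threshold — but (n) sets (m) aside: (n) operates against (m): a current Tier G Notice is held. (o) is not engaged (no current Standing Exemption Letter is held), so (n) stands. So (e) applies.

No — exception (e) applies; Amara's facility is not required to register with the Waste Registry.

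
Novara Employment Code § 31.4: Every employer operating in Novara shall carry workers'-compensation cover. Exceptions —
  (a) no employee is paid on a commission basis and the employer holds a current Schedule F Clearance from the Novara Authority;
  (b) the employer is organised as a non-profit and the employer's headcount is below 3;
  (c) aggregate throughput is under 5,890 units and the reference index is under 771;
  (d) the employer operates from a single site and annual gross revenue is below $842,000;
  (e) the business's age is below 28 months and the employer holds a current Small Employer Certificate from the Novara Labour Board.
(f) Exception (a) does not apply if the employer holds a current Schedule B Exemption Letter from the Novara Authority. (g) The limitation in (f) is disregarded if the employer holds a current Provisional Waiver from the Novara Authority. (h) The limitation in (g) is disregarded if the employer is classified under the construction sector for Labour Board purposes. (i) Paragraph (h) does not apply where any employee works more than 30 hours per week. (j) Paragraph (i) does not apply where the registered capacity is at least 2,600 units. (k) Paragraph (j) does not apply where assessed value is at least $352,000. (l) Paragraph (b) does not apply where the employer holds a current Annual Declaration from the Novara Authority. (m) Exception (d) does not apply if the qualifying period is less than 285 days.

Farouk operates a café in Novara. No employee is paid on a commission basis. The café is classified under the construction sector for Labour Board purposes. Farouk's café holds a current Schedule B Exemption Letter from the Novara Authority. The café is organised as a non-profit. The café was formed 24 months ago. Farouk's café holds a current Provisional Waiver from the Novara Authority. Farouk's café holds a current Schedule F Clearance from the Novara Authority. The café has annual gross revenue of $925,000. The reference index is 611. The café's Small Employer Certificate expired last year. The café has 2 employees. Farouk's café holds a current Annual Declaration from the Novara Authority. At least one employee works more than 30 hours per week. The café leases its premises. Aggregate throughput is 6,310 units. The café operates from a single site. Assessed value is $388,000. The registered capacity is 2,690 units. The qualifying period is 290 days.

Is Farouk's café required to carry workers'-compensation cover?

No — exception (a) applies; Farouk's café is not required to carry workers'-compensation cover.

Exception (a): no employee is paid on commission; a current Schedule F Clearance is held — every condition holds. Considering the limiting provisions: (f) operates (a current Schedule B Exemption Letter is held), but is set aside by (g): (g) is engaged — a current Provisional Waiver is held. (h) operates (the café is classified under the construction sector), but is set aside by (i): (i) applies — at least one employee exceeds 30 hours/week. (j) applies (the registered capacity is 2,690 units, meeting the 2,600 units threshold), but is set aside by (k): (k) is triggered — assessed value is $388,000, meeting the $352,000 threshold. So (a) applies.
Exception (b)'s conditions are all satisfied: the employer is a non-profit; the employer's headcount is 2, below the 3 limit. But: (l) is triggered — a current Annual Declaration is held. Exception (b) does not apply.
Exception (c) fails — aggregate throughput is 6,310 units, not under 5,890 units.
Exception (d) does not apply: annual gross revenue is $925,000, not below $842,000.
Exception (e) fails — the Small Employer Certificate has expired.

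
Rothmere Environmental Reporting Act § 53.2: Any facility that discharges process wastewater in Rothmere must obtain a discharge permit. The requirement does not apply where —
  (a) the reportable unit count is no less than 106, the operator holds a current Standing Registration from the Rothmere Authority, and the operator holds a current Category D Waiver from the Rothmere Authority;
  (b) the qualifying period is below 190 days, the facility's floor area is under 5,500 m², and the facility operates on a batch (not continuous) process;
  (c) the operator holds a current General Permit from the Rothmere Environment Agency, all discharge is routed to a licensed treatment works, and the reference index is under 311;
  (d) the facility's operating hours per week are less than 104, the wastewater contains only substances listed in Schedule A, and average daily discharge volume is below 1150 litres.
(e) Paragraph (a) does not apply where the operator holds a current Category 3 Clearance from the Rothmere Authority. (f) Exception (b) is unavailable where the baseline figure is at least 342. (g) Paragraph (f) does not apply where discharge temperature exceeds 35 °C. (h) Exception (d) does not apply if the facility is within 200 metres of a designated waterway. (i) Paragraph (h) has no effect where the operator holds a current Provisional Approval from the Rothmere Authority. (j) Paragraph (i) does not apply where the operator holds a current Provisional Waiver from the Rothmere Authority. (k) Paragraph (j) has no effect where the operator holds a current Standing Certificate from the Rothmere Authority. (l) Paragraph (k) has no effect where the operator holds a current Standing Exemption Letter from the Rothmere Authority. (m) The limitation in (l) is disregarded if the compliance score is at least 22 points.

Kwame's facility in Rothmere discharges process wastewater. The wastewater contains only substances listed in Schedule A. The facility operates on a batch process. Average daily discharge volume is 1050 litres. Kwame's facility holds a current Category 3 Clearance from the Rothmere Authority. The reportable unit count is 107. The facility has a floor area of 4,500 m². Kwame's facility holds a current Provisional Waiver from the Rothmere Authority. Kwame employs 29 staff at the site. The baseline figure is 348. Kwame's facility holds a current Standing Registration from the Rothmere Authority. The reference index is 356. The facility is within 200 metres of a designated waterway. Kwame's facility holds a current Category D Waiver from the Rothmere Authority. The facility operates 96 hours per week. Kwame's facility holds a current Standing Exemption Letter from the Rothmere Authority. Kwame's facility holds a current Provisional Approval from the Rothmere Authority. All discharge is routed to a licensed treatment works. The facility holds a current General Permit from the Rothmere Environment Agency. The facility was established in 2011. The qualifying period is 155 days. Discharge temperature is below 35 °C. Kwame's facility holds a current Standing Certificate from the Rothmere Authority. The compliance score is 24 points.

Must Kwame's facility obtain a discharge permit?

No — exception (d) applies; Kwame's facility is not required to obtain a discharge permit.

Exception (a) is satisfied on its face — the reportable unit count is 107, meeting the 106 threshold; a current Standing Registration is held; a current Category D Waiver is held. But applying paragraph (e): (e) operates against (a): a current Category 3 Clearance is held. Exception (a) does not apply.
All of (b)'s requirements are met (the qualifying period is 155 days, below the 190 days limit; the facility's floor area is 4,500 m², under the 5,500 m² limit; the facility operates on a batch process). But applying paragraphs (f)–(g): (f) operates — the baseline figure is 348, meeting the 342 threshold. (g) is not engaged (discharge temperature is below 35 °C), so (f) stands. (b) is therefore removed.
Exception (c) fails — the reference index is 356, not under 311.
Exception (d) is satisfied on its face — the facility's operating hours per week are 96, less than the 104 limit; the wastewater is Schedule-A-only; average daily discharge volume is 1050 litres, below the 1150 litres limit. As to paragraphs (h)–(m): (h) would limit (d) — the facility is within 200 m of a designated waterway — but (i) sets (h) aside: (i) operates — a current Provisional Approval is held. (j) would limit (i) — a current Provisional Waiver is held — but (k) sets (j) aside: (k) operates against (j): a current Standing Certificate is held. (l) would limit (k) — a current Standing Exemption Letter is held — but (m) sets (l) aside: (m) operates against (l): the compliance score is 24 points, meeting the 22 points threshold. So (d) applies.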